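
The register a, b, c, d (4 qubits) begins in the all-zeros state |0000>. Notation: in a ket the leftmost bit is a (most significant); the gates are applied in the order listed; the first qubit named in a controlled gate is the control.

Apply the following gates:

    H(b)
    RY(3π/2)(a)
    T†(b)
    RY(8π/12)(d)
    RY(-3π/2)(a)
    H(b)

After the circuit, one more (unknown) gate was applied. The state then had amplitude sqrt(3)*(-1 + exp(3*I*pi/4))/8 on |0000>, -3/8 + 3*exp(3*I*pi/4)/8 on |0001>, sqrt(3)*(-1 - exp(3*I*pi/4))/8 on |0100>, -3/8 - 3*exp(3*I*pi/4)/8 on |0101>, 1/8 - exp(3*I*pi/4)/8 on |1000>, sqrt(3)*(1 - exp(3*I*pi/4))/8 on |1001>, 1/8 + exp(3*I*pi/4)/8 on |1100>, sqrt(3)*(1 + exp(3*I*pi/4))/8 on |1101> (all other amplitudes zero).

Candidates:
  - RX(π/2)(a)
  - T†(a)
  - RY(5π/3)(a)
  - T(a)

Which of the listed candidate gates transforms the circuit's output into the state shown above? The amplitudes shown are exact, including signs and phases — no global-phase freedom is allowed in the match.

It was RY(5π/3)(a) that produced the state shown.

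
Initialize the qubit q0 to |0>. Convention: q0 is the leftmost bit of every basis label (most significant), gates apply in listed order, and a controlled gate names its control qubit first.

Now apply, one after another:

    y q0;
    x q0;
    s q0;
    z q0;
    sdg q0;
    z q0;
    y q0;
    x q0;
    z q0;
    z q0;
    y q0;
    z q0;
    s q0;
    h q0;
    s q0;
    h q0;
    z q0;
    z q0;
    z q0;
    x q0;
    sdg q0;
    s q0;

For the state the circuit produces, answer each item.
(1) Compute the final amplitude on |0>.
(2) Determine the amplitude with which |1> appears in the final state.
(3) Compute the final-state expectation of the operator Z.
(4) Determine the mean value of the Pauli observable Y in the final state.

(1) |0> carries amplitude 1/2 + I/2 in the final state.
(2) The final state's coefficient on |1> equals -1/2 + I/2.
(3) The observable Z averages to 0.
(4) The observable Y averages to 1.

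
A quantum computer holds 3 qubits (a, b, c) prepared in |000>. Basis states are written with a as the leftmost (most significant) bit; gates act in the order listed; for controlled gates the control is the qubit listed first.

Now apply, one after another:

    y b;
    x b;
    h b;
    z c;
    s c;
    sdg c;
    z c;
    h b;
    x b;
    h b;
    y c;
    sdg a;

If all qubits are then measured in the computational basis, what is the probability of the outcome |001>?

Outcome |001> occurs with probability 1/2. Key observation: the block from step 2 through step 9 cancels to the identity and can be dropped.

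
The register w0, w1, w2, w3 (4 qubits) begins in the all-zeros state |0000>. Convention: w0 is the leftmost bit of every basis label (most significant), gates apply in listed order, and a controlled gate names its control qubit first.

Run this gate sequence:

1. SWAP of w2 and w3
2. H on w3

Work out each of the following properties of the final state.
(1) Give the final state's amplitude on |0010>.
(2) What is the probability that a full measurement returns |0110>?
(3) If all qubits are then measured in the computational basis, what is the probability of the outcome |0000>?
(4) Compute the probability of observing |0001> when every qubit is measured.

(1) The final state's coefficient on |0010> equals 0.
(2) A full measurement returns |0110> with probability 0.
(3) Outcome |0000> occurs with probability 1/2.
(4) A full measurement returns |0001> with probability 1/2.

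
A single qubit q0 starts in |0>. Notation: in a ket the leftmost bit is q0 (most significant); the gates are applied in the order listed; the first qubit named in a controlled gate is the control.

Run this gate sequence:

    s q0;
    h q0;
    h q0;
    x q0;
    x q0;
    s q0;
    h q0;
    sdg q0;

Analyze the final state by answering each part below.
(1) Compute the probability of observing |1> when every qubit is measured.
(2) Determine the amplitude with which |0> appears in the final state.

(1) The probability of measuring |1> is 1/2.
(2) The final state's coefficient on |0> equals sqrt(2)/2.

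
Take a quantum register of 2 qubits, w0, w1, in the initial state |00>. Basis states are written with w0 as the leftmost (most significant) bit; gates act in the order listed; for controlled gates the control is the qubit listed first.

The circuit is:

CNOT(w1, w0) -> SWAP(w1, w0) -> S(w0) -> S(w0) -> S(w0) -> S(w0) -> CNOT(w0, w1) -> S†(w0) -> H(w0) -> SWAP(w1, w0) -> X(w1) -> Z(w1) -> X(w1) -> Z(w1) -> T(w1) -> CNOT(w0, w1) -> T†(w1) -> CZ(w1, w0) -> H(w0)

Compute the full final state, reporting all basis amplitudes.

The final amplitudes are -1/2 on |00>, -1/2 on |01>, -1/2 on |10>, -1/2 on |11>. Key observation: gates 3-6 undo each other exactly, leaving only the rest of the circuit to track.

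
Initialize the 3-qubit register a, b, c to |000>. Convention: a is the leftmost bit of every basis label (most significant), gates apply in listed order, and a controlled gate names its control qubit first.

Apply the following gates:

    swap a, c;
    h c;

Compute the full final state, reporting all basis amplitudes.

The resulting statevector has amplitude sqrt(2)/2 on |000>, sqrt(2)/2 on |001>, and 0 on every other basis state.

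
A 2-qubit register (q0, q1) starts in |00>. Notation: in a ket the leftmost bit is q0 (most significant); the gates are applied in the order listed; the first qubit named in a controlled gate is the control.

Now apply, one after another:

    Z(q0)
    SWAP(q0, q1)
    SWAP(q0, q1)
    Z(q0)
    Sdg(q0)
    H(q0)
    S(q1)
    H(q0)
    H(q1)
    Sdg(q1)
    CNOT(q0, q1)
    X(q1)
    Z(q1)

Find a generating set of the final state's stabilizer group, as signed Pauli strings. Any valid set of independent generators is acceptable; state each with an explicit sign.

One valid set of independent stabilizer generators is -IY, +ZI (any independent generating set of the same group is equally correct).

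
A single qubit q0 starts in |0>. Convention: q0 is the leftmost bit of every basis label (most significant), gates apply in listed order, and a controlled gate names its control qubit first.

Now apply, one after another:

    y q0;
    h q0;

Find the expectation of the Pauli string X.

The expectation value of X is -1.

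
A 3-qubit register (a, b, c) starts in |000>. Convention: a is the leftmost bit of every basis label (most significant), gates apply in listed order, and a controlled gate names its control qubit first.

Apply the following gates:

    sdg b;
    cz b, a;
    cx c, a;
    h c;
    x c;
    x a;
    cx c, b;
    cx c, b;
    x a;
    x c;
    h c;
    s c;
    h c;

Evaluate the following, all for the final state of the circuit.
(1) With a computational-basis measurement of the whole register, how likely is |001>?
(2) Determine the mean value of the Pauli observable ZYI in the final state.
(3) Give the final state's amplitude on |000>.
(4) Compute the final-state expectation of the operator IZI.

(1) A full measurement returns |001> with probability 1/2. Key observation: steps 4-11 multiply out to the identity, so the circuit reduces to the remaining gates.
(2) The expectation value of ZYI is 0.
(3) The amplitude on |000> is sqrt(2)/2.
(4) The expectation value of IZI is 1.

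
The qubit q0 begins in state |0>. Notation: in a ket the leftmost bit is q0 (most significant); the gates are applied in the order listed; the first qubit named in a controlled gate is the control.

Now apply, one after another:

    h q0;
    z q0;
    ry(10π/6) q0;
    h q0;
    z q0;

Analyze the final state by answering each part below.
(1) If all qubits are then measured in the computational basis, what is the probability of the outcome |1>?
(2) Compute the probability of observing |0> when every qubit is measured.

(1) A full measurement returns |1> with probability 3/4.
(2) Outcome |0> occurs with probability 1/4.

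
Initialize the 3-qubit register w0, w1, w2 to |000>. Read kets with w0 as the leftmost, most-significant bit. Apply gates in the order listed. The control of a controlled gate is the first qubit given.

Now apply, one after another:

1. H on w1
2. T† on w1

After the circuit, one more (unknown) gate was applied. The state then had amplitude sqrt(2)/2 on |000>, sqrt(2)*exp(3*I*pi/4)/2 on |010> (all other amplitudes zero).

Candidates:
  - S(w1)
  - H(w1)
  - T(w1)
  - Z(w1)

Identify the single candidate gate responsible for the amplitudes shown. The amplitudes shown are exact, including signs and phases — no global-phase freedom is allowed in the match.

The unique candidate consistent with the amplitudes is Z(w1).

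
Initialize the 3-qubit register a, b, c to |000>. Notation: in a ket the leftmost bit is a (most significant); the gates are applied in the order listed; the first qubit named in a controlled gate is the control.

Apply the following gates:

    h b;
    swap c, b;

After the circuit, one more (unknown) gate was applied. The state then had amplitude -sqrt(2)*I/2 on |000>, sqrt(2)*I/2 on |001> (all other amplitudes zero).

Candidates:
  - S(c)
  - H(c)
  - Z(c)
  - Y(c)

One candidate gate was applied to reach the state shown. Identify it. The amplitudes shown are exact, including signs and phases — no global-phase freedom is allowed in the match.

It was Y(c) that produced the state shown.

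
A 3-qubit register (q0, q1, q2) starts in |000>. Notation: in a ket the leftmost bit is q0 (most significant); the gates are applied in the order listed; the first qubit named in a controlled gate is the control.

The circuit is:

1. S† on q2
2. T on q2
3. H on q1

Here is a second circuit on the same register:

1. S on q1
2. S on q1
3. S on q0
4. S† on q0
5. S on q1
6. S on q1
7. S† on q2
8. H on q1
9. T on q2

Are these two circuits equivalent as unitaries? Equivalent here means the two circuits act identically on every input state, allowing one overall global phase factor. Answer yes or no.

Yes — the two circuits implement the same unitary up to a global phase.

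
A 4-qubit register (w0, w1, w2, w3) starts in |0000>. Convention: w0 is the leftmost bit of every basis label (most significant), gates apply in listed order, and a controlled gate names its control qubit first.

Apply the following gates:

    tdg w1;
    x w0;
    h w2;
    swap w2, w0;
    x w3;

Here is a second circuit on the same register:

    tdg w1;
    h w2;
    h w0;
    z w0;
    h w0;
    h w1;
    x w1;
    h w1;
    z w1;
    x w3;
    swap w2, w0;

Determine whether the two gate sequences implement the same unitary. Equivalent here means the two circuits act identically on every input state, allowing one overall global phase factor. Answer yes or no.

Yes — the two circuits implement the same unitary up to a global phase.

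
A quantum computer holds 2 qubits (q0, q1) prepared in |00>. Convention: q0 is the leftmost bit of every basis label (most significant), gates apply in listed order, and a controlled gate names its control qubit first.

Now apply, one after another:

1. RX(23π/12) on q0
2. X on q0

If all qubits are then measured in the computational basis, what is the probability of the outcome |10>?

Outcome |10> occurs with probability sqrt(2)/8 + sqrt(6)/8 + 1/2.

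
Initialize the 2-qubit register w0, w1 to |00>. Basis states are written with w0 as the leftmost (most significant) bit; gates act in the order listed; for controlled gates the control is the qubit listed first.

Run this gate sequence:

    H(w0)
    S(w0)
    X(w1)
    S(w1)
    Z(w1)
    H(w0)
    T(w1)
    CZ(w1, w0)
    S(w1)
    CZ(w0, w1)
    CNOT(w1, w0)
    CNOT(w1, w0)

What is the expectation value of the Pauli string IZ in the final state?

The expectation value of IZ is -1. Key observation: steps 11-12 multiply out to the identity, so the circuit reduces to the remaining gates.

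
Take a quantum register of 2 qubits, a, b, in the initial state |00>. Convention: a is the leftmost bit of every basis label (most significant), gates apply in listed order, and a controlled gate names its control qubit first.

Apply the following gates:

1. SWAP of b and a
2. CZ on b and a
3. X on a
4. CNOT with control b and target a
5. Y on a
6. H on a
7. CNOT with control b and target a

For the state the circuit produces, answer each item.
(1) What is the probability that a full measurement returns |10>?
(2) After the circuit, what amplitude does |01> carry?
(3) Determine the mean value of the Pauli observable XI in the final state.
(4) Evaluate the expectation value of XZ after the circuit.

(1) The probability of measuring |10> is 1/2.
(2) The final state's coefficient on |01> equals 0.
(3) The expectation value of XI is 1.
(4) In the final state, XZ has expectation 1.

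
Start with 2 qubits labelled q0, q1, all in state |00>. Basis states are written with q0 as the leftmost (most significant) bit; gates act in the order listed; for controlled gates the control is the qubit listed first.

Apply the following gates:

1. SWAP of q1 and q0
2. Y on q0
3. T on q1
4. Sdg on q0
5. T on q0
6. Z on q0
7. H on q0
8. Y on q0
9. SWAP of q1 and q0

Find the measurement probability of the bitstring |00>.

The probability of measuring |00> is 1/2.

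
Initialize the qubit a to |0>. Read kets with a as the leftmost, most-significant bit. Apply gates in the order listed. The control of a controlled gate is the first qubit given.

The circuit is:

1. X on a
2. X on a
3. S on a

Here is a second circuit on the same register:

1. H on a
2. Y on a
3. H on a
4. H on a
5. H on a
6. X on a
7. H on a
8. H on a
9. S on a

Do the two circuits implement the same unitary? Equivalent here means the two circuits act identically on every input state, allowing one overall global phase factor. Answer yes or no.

No — the two circuits implement different unitaries, even allowing a global phase.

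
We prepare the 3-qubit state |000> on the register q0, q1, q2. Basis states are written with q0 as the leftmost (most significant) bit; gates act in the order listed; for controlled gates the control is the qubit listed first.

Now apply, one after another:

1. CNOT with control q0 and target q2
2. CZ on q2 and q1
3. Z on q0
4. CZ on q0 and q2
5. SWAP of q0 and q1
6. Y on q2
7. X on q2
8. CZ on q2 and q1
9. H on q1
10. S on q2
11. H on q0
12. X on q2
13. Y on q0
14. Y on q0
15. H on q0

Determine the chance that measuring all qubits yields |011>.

The probability of measuring |011> is 1/2.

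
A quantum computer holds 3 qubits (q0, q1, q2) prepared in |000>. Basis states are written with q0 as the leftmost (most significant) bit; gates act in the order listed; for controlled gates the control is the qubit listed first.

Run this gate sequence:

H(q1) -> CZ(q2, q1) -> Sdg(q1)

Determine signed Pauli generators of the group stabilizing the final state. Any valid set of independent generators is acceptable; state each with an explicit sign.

The stabilizer group can be generated by -IYI, +ZII, +IIZ, among other valid generating sets.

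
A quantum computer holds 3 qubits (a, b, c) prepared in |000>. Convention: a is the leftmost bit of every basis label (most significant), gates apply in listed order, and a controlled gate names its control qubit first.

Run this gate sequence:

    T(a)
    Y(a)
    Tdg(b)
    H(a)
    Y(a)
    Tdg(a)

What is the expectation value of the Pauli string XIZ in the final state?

The expectation value of XIZ is sqrt(2)/2.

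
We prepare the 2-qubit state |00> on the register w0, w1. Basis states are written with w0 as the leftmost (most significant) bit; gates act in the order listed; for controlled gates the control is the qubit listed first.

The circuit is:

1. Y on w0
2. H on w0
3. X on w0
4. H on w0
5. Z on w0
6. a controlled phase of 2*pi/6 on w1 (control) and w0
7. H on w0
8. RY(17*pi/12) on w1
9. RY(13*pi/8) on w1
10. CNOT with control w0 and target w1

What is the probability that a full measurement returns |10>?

A full measurement returns |10> with probability -sqrt(2)*cos(3*pi/16)**2/16 - sqrt(3)*sqrt(1/2 - sqrt(2)/4)*sqrt(sqrt(2)/4 + 1/2)*sin(3*pi/16)**2/4 + sqrt(2)*sin(3*pi/16)**2/16 + sin(3*pi/16)**2/4 + sqrt(1/2 - sqrt(2)/4)*sqrt(sqrt(2)/4 + 1/2)*sin(3*pi/16)*cos(3*pi/16)/2 + sqrt(3)*sqrt(1/2 - sqrt(2)/4)*sqrt(sqrt(2)/4 + 1/2)*cos(3*pi/16)**2/4 + sqrt(6)*sin(3*pi/16)*cos(3*pi/16)/8 + cos(3*pi/16)**2/4. Key observation: steps 2-5 multiply out to the identity, so the circuit reduces to the remaining gates.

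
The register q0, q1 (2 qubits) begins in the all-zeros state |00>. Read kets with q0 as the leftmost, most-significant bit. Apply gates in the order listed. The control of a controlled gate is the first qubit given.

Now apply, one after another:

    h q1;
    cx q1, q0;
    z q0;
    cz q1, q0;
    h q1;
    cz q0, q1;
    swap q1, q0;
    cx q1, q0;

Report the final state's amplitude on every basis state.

After the circuit, the state carries amplitude 1/2 on |00>, 1/2 on |01>, 1/2 on |10>, 1/2 on |11>.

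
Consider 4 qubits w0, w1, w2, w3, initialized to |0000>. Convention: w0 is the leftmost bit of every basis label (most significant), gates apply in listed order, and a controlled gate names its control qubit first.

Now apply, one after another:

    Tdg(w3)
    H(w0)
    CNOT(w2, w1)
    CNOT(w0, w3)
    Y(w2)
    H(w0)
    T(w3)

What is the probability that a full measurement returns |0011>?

Outcome |0011> occurs with probability 1/4.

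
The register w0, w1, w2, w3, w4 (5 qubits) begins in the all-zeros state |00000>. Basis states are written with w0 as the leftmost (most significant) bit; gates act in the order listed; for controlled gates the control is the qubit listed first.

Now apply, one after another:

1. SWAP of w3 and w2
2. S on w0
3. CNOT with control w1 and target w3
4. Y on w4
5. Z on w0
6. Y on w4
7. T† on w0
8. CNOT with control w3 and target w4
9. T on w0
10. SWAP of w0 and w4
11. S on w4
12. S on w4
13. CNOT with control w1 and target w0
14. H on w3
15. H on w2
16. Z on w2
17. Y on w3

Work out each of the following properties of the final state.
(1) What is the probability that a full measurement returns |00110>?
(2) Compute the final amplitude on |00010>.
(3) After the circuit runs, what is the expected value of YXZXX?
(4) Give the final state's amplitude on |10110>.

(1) The probability of measuring |00110> is 1/4.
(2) The final state's coefficient on |00010> equals I/2.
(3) The observable YXZXX averages to 0.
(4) The final state's coefficient on |10110> equals 0.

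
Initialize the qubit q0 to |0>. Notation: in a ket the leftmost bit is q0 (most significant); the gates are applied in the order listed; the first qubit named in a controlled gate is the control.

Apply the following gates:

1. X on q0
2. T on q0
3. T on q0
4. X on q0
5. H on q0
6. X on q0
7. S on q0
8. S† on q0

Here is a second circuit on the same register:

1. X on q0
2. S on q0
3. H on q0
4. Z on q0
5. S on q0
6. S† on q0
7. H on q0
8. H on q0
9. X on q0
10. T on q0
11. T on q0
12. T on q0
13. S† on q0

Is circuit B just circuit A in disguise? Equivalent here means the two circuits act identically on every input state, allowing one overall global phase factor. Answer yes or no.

No — the two circuits implement different unitaries, even allowing a global phase.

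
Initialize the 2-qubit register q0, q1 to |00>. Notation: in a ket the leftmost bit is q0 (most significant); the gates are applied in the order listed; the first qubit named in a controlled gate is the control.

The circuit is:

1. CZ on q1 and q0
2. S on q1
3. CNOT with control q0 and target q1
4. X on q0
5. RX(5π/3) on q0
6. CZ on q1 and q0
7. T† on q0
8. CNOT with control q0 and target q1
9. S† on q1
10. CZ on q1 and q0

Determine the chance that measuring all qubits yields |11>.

A full measurement returns |11> with probability 3/4.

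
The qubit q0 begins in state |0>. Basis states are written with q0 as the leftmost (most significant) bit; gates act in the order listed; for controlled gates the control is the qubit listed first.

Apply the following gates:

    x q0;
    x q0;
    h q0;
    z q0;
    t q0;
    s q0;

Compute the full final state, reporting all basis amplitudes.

The resulting statevector has amplitude sqrt(2)/2 on |0>, -sqrt(2)*exp(3*I*pi/4)/2 on |1>.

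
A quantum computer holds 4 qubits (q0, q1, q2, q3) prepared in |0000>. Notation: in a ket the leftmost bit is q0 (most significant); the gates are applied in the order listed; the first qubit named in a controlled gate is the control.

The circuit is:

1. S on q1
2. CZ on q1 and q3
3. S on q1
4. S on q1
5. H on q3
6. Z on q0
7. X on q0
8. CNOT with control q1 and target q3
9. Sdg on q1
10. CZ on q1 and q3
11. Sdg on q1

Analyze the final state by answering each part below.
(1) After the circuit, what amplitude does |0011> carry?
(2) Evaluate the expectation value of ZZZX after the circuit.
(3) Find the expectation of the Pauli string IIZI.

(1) |0011> carries amplitude 0 in the final state.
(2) The expectation value of ZZZX is -1.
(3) In the final state, IIZI has expectation 1.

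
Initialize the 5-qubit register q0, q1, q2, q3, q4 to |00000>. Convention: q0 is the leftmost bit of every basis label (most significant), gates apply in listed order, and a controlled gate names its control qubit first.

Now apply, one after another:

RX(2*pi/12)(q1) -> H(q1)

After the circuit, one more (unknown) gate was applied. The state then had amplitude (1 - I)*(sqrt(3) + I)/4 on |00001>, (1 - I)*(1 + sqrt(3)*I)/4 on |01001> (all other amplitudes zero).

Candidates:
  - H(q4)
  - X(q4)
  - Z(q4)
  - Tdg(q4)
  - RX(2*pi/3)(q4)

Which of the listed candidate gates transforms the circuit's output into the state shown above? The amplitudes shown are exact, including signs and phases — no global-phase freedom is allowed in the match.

The applied gate was X(q4).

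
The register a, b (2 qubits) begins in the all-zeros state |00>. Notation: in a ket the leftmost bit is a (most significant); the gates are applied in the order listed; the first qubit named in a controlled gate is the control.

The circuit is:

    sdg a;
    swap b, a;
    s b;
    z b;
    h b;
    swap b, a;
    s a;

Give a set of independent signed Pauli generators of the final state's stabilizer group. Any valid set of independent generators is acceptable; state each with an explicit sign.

One valid set of independent stabilizer generators is +YI, +IZ (any independent generating set of the same group is equally correct).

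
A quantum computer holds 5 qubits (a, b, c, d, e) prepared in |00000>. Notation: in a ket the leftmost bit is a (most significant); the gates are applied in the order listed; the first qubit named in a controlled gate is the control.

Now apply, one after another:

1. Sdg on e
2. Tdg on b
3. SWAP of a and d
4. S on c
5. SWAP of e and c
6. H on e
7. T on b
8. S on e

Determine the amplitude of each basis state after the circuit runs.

The final amplitudes are sqrt(2)/2 on |00000>, sqrt(2)*I/2 on |00001>, and 0 on every other basis state.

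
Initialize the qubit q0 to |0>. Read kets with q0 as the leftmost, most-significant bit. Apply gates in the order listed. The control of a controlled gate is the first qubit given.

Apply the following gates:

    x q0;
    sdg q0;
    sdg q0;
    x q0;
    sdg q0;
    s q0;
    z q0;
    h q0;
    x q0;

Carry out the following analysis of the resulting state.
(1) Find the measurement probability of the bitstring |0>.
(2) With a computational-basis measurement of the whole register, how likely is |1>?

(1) Outcome |0> occurs with probability 1/2.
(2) The probability of measuring |1> is 1/2.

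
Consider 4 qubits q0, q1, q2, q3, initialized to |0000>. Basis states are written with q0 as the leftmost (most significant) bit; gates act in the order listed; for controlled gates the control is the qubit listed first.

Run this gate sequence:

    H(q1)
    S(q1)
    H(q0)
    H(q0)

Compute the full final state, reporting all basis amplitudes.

The final amplitudes are sqrt(2)/2 on |0000>, sqrt(2)*I/2 on |0100>, and 0 on every other basis state. Key observation: steps 3-4 multiply out to the identity, so the circuit reduces to the remaining gates.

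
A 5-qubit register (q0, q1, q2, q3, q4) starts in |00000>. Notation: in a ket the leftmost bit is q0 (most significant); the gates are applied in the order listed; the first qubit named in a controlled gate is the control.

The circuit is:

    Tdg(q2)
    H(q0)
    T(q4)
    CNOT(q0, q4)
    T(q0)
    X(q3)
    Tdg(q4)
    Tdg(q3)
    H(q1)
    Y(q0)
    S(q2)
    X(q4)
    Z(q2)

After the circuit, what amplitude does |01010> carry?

|01010> carries amplitude -exp(I*pi/4)/2 in the final state.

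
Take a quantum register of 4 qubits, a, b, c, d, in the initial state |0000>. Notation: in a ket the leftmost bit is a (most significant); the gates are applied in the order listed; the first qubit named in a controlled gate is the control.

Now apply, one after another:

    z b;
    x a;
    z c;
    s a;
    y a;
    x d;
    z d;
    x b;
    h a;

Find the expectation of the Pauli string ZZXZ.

In the final state, ZZXZ has expectation 0.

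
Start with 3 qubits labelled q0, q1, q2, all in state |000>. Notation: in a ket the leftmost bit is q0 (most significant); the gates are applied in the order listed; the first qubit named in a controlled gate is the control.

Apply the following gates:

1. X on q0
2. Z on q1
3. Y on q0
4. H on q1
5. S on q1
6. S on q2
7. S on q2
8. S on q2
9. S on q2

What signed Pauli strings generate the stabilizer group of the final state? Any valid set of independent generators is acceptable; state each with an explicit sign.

The stabilizer group can be generated by +IYI, +ZII, +IIZ, among other valid generating sets.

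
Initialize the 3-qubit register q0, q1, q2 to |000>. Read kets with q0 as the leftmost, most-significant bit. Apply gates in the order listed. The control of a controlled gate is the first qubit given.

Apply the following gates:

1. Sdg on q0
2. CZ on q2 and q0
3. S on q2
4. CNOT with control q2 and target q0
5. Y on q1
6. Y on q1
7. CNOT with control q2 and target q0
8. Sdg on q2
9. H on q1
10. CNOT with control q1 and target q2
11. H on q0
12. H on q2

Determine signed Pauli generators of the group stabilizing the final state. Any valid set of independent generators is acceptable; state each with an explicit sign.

The stabilizer group can be generated by +XII, +IXZ, +IZX, among other valid generating sets.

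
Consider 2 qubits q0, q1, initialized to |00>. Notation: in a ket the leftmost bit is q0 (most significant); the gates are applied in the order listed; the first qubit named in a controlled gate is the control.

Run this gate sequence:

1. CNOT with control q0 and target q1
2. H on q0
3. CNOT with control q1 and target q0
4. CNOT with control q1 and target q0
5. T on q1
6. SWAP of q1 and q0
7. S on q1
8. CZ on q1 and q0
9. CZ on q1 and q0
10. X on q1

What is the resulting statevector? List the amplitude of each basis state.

After the circuit, the state carries amplitude sqrt(2)*I/2 on |00>, sqrt(2)/2 on |01>, 0 on |10>, 0 on |11>.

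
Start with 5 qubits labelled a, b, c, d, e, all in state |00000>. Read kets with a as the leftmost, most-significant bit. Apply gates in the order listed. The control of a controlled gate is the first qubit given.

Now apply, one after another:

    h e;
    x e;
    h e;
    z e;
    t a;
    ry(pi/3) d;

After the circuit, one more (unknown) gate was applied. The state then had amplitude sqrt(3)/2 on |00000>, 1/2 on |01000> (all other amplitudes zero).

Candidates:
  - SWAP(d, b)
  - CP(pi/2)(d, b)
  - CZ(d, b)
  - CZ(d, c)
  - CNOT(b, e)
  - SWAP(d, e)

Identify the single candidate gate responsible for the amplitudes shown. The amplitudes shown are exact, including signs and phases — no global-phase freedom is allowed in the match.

The applied gate was SWAP(d, b). Key observation: gates 1-4 undo each other exactly, leaving only the rest of the circuit to track.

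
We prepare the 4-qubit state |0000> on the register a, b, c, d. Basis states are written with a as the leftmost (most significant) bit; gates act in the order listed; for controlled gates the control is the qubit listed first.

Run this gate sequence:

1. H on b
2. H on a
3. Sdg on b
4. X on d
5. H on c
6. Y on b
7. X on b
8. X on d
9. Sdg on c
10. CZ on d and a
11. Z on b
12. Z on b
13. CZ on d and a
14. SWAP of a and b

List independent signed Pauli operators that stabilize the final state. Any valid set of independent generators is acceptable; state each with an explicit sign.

The stabilizer group can be generated by +YIII, +IXII, -IIYI, +IIIZ, among other valid generating sets. Key observation: gates 10-13 undo each other exactly, leaving only the rest of the circuit to track.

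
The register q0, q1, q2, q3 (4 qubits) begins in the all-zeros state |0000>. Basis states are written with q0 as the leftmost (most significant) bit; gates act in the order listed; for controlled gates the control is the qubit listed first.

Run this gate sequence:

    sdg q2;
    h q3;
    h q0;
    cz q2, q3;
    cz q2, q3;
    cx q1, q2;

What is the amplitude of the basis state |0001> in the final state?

The amplitude on |0001> is 1/2.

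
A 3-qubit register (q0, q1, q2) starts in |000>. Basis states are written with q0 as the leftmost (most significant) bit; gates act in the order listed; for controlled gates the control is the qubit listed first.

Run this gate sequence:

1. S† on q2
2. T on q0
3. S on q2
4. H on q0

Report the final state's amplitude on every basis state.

The resulting statevector has amplitude sqrt(2)/2 on |000>, sqrt(2)/2 on |100>, and 0 on every other basis state.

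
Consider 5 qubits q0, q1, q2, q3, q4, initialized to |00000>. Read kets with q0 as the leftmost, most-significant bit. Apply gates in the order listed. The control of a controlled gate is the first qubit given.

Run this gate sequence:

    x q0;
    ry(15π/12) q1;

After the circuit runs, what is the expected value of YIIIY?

The observable YIIIY averages to 0.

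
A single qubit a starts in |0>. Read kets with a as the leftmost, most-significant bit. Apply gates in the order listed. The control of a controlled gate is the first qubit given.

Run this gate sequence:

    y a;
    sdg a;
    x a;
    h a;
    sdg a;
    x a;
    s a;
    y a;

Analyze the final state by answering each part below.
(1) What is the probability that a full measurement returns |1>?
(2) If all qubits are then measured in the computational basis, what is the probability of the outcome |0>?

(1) A full measurement returns |1> with probability 1/2.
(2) Outcome |0> occurs with probability 1/2.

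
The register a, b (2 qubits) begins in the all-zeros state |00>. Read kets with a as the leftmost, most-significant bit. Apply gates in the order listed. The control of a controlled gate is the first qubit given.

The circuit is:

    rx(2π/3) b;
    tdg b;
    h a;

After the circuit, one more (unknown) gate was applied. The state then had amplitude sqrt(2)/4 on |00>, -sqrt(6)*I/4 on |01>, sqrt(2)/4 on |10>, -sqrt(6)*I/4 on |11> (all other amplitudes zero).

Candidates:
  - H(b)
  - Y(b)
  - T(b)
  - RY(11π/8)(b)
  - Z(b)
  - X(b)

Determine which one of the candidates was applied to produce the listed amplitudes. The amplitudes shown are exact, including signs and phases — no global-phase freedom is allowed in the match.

The applied gate was T(b).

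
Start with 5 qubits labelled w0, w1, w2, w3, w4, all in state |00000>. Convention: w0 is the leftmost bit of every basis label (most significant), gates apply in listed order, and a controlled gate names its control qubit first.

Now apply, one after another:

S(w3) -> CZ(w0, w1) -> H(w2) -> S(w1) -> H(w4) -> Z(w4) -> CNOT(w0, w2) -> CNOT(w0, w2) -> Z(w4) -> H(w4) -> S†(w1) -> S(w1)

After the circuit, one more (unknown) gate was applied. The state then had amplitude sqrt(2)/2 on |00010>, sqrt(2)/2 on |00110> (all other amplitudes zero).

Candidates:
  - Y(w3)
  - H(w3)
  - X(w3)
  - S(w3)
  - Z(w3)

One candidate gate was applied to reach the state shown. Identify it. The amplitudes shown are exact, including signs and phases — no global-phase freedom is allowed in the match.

It was X(w3) that produced the state shown. Key observation: gates 4-11 undo each other exactly, leaving only the rest of the circuit to track.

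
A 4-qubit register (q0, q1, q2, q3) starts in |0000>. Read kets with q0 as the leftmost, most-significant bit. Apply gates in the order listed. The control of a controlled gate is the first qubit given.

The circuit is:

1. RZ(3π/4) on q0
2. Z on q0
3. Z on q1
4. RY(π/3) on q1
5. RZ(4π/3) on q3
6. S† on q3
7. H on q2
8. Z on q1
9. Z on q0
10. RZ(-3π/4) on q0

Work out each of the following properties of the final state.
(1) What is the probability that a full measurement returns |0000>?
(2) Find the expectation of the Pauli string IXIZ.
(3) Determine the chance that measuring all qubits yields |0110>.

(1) The probability of measuring |0000> is 3/8.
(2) The expectation value of IXIZ is -sqrt(3)/2.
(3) Outcome |0110> occurs with probability 1/8.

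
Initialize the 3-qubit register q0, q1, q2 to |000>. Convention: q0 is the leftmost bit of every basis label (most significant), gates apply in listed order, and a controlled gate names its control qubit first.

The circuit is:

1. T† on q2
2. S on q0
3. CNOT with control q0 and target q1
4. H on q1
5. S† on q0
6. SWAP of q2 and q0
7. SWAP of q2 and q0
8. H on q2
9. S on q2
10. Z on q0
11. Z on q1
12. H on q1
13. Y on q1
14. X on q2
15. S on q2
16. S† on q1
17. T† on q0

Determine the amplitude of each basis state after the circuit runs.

The final amplitudes are sqrt(2)/2 on |000>, sqrt(2)/2 on |001>, and 0 on every other basis state.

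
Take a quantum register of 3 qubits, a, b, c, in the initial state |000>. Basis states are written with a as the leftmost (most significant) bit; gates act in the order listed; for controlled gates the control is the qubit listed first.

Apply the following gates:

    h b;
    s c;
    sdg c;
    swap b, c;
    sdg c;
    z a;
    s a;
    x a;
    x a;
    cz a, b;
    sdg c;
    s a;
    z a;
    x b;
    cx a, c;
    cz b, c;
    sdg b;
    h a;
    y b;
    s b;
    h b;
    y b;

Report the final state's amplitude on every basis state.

After the circuit, the state carries amplitude sqrt(2)*I/4 on |000>, sqrt(2)*I/4 on |001>, -sqrt(2)*I/4 on |010>, -sqrt(2)*I/4 on |011>, sqrt(2)*I/4 on |100>, sqrt(2)*I/4 on |101>, -sqrt(2)*I/4 on |110>, -sqrt(2)*I/4 on |111>. Key observation: steps 2-3 multiply out to the identity, so the circuit reduces to the remaining gates.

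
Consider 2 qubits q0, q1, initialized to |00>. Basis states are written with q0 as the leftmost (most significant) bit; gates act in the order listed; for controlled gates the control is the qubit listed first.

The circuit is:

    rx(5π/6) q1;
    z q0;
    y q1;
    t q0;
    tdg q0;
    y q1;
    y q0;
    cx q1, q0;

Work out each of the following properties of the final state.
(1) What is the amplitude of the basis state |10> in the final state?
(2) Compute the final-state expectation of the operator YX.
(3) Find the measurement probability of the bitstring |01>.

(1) The amplitude on |10> is I*(-sqrt(2) + sqrt(6))/4. Key observation: the block from step 3 through step 6 cancels to the identity and can be dropped.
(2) In the final state, YX has expectation 1/2.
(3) Outcome |01> occurs with probability sqrt(3)/4 + 1/2.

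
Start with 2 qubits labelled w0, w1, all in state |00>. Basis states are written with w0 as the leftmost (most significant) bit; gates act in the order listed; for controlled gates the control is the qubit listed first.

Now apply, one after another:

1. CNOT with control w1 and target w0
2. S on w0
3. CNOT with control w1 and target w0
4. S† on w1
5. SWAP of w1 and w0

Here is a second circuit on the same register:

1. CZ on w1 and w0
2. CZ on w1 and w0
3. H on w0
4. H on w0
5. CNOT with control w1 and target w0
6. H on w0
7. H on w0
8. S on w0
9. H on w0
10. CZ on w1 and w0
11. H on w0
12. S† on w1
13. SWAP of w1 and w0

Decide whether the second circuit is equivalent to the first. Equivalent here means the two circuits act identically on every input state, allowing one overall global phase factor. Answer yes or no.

Yes — the two circuits implement the same unitary up to a global phase.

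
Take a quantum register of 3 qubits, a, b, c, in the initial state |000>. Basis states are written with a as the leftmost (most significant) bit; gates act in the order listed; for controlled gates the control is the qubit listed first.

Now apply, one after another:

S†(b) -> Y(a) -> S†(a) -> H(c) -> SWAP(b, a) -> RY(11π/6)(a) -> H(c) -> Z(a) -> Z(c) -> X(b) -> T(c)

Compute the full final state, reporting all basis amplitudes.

The resulting statevector has amplitude -sqrt(6)/4 - sqrt(2)/4 on |000>, -sqrt(6)/4 + sqrt(2)/4 on |100>, and 0 on every other basis state.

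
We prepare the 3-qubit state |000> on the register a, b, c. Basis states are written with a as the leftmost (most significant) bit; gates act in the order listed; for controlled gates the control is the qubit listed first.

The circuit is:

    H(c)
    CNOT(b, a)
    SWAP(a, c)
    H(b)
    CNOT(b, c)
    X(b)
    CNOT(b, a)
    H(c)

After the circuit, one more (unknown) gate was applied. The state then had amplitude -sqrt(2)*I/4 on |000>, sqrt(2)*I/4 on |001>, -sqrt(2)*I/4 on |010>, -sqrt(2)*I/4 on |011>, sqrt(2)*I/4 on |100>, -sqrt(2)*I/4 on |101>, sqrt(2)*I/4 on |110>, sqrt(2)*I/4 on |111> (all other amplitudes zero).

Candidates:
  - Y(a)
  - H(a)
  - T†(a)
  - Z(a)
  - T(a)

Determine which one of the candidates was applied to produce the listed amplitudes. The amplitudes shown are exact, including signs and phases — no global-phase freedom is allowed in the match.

It was Y(a) that produced the state shown.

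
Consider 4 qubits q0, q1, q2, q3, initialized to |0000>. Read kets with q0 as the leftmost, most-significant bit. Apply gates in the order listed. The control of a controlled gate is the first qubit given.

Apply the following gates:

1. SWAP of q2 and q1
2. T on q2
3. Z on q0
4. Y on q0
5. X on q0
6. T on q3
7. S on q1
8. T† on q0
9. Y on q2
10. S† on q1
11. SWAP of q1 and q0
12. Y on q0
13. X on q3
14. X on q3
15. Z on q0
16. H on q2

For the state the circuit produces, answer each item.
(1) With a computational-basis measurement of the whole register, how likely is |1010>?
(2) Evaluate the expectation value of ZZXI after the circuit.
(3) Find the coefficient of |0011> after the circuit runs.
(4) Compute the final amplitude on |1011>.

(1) A full measurement returns |1010> with probability 1/2. Key observation: steps 13-14 multiply out to the identity, so the circuit reduces to the remaining gates.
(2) The observable ZZXI averages to 1.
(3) The final state's coefficient on |0011> equals 0.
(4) The final state's coefficient on |1011> equals 0.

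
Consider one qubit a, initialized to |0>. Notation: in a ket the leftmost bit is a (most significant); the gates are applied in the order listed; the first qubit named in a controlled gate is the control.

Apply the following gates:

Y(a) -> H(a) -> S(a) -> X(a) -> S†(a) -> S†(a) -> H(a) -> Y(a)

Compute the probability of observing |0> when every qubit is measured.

The probability of measuring |0> is 1/2.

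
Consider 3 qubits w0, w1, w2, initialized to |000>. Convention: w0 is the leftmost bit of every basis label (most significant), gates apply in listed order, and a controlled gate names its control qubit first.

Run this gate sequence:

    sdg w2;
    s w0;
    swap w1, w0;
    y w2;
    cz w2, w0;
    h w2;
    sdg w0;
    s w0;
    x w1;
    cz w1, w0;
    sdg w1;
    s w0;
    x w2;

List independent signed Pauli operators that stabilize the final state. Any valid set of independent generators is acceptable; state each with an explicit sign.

The stabilizer group can be generated by -IIX, +ZII, -IZI, among other valid generating sets.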